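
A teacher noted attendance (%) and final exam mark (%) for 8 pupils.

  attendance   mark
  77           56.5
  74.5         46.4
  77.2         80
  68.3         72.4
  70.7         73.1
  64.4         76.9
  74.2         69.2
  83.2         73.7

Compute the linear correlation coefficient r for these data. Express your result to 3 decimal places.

-0.173

n = 8, Σx = 589.5, Σy = 548.2, Σx² = 43677.71, Σy² = 38464.52, Σxy = 40315.23
nΣxy − ΣxΣy = 322521.84 − 323163.9 = -642.06
nΣx² − (Σx)² = 349421.68 − 347510.25 = 1911.43; nΣy² − (Σy)² = 307716.16 − 300523.24 = 7192.92
r = -642.06 / √(1911.43 × 7192.92) = -642.06 / 3707.9325 ≈ -0.173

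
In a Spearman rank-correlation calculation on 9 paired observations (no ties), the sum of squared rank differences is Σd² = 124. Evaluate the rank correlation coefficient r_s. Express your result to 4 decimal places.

-0.0333

ρ = 1 − 6Σd² / [n(n²−1)] = 1 − 6×124 / (9×80)
  = 1 − 744/720 = 1 − 1.03333 ≈ -0.0333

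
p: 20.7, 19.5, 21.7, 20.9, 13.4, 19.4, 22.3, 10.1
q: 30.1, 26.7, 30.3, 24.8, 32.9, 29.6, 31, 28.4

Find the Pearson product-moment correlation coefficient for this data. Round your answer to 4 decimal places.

n = 8, Σp = 148, Σq = 233.8, Σp² = 2871.66, Σq² = 6878.16, Σpq = 4312.79
nΣpq − ΣpΣq = 34502.32 − 34602.4 = -100.08
nΣp² − (Σp)² = 22973.28 − 21904 = 1069.28; nΣq² − (Σq)² = 55025.28 − 54662.44 = 362.84
r = -100.08 / √(1069.28 × 362.84) = -100.08 / 622.8784 ≈ -0.1607

-0.1607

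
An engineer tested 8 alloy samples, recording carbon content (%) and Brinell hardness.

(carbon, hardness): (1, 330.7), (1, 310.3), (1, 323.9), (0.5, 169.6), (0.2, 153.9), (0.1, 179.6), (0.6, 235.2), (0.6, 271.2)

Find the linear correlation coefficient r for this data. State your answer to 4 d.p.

n = 8, Σx = 5, Σy = 1974.4, Σx² = 4.02, Σy² = 524133.8, Σxy = 1402.28
nΣxy − ΣxΣy = 11218.24 − 9872 = 1346.24
nΣx² − (Σx)² = 32.16 − 25 = 7.16; nΣy² − (Σy)² = 4193070.4 − 3898255.36 = 294815.04
r = 1346.24 / √(7.16 × 294815.04) = 1346.24 / 1452.8853 ≈ 0.9266

0.9266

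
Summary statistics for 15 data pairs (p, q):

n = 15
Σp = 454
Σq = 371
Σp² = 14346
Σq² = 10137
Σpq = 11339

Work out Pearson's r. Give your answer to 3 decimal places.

r = (nΣpq − ΣpΣq) / √[(nΣp² − (Σp)²)(nΣq² − (Σq)²)]
Numerator: 15×11339 − 454×371 = 1651
Denominator: √[(215190 − 206116)(152055 − 137641)] = √[9074 × 14414] = 11436.4608
r = 1651 / 11436.4608 ≈ 0.144

0.144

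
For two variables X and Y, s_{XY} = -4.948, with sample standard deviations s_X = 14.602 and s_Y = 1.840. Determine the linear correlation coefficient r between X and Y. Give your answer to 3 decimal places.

r = Cov(X,Y) / (s_X · s_Y) = -4.948 / (14.602 × 1.840)
  = -4.948 / 26.8677 ≈ -0.184

-0.184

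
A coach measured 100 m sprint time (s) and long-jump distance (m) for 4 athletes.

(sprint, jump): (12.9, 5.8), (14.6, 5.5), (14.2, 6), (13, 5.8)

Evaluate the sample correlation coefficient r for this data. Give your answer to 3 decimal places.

n = 4, Σx = 54.7, Σy = 23.1, Σx² = 750.21, Σy² = 133.53, Σxy = 315.72
nΣxy − ΣxΣy = 1262.88 − 1263.57 = -0.69
nΣx² − (Σx)² = 3000.84 − 2992.09 = 8.75; nΣy² − (Σy)² = 534.12 − 533.61 = 0.51
r = -0.69 / √(8.75 × 0.51) = -0.69 / 2.1125 ≈ -0.327

-0.327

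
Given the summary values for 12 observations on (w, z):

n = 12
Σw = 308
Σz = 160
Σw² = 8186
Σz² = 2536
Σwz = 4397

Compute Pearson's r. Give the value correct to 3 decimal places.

r = (nΣwz − ΣwΣz) / √[(nΣw² − (Σw)²)(nΣz² − (Σz)²)]
Numerator: 12×4397 − 308×160 = 3484
Denominator: √[(98232 − 94864)(30432 − 25600)] = √[3368 × 4832] = 4034.1264
r = 3484 / 4034.1264 ≈ 0.864

0.864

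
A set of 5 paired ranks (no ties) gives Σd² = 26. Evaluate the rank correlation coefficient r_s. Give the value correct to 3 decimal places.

ρ = 1 − 6Σd² / [n(n²−1)] = 1 − 6×26 / (5×24)
  = 1 − 156/120 = 1 − 1.3000 ≈ -0.300

-0.300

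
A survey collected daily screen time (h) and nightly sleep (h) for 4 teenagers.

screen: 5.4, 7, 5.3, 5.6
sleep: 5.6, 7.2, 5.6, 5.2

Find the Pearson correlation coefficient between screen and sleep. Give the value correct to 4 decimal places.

0.9334

n = 4, Σx = 23.3, Σy = 23.6, Σx² = 137.61, Σy² = 141.6, Σxy = 139.44
nΣxy − ΣxΣy = 557.76 − 549.88 = 7.88
nΣx² − (Σx)² = 550.44 − 542.89 = 7.55; nΣy² − (Σy)² = 566.4 − 556.96 = 9.44
r = 7.88 / √(7.55 × 9.44) = 7.88 / 8.4423 ≈ 0.9334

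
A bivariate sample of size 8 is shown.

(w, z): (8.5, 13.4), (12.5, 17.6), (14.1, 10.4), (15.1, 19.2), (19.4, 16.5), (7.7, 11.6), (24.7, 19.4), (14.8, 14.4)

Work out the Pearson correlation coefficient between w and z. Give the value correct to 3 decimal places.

0.635

n = 8, Σw = 116.8, Σz = 122.5, Σw² = 1920.1, Σz² = 1956.65, Σwz = 1872.18
nΣwz − ΣwΣz = 14977.44 − 14308 = 669.44
nΣw² − (Σw)² = 15360.8 − 13642.24 = 1718.56; nΣz² − (Σz)² = 15653.2 − 15006.25 = 646.95
r = 669.44 / √(1718.56 × 646.95) = 669.44 / 1054.4299 ≈ 0.635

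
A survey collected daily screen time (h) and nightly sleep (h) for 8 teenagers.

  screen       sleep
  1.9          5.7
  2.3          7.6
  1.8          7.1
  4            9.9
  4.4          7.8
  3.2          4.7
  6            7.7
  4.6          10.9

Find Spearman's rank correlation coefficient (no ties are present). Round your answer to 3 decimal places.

Rank screen: 2, 3, 1, 5, 6, 4, 8, 7
Rank sleep: 2, 4, 3, 7, 6, 1, 5, 8
d = rank(screen) − rank(sleep): 0, -1, -2, -2, 0, 3, 3, -1; Σd² = 28
ρ = 1 − 6Σd² / [n(n²−1)] = 1 − 6×28 / (8×63) = 1 − 168/504 ≈ 0.667

0.667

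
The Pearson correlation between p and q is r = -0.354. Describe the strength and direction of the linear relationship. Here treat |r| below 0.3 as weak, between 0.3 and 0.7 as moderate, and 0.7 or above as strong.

moderate negative

r = -0.354 < 0 so the relationship is negative.
|r| = 0.354, which falls in the moderate range.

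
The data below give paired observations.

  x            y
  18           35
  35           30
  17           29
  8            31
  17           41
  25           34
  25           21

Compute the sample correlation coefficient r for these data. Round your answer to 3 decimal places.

-0.269

n = 7, Σx = 145, Σy = 221, Σx² = 3441, Σy² = 7205, Σxy = 4493
nΣxy − ΣxΣy = 31451 − 32045 = -594
nΣx² − (Σx)² = 24087 − 21025 = 3062; nΣy² − (Σy)² = 50435 − 48841 = 1594
r = -594 / √(3062 × 1594) = -594 / 2209.2596 ≈ -0.269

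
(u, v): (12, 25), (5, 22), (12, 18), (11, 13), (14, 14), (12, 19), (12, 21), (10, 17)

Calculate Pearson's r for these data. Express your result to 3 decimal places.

-0.318

n = 8, Σu = 88, Σv = 149, Σu² = 1018, Σv² = 2889, Σuv = 1615
nΣuv − ΣuΣv = 12920 − 13112 = -192
nΣu² − (Σu)² = 8144 − 7744 = 400; nΣv² − (Σv)² = 23112 − 22201 = 911
r = -192 / √(400 × 911) = -192 / 603.6555 ≈ -0.318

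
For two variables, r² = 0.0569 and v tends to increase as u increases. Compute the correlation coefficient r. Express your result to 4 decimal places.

0.2385

|r| = √0.0569 = 0.2385
The association is positive, so r = 0.2385.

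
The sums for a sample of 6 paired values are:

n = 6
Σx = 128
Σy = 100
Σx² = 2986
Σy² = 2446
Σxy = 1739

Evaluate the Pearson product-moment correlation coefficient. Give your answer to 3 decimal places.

r = (nΣxy − ΣxΣy) / √[(nΣx² − (Σx)²)(nΣy² − (Σy)²)]
Numerator: 6×1739 − 128×100 = -2366
Denominator: √[(17916 − 16384)(14676 − 10000)] = √[1532 × 4676] = 2676.4962
r = -2366 / 2676.4962 ≈ -0.884

-0.884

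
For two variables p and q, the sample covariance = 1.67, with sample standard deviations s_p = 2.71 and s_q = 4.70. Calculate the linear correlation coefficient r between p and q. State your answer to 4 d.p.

r = Cov(p,q) / (s_p · s_q) = 1.67 / (2.71 × 4.70)
  = 1.67 / 12.7370 ≈ 0.1311

0.1311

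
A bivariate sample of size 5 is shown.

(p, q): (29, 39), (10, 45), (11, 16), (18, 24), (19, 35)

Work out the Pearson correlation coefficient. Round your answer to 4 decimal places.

0.2448

n = 5, Σp = 87, Σq = 159, Σp² = 1747, Σq² = 5603, Σpq = 2854
nΣpq − ΣpΣq = 14270 − 13833 = 437
nΣp² − (Σp)² = 8735 − 7569 = 1166; nΣq² − (Σq)² = 28015 − 25281 = 2734
r = 437 / √(1166 × 2734) = 437 / 1785.4534 ≈ 0.2448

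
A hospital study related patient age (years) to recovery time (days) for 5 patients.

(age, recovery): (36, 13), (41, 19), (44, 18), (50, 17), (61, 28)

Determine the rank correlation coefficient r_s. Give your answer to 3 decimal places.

Rank age: 1, 2, 3, 4, 5
Rank recovery: 1, 4, 3, 2, 5
d = rank(age) − rank(recovery): 0, -2, 0, 2, 0; Σd² = 8
ρ = 1 − 6Σd² / [n(n²−1)] = 1 − 6×8 / (5×24) = 1 − 48/120 ≈ 0.600

0.600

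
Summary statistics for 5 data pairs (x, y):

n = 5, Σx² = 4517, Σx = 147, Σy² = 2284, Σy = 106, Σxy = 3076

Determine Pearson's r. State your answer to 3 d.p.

-0.477

r = (nΣxy − ΣxΣy) / √[(nΣx² − (Σx)²)(nΣy² − (Σy)²)]
Numerator: 5×3076 − 147×106 = -202
Denominator: √[(22585 − 21609)(11420 − 11236)] = √[976 × 184] = 423.7735
r = -202 / 423.7735 ≈ -0.477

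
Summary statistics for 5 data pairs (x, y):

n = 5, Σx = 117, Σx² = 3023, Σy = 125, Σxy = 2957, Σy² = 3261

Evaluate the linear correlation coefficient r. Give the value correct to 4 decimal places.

r = (nΣxy − ΣxΣy) / √[(nΣx² − (Σx)²)(nΣy² − (Σy)²)]
Numerator: 5×2957 − 117×125 = 160
Denominator: √[(15115 − 13689)(16305 − 15625)] = √[1426 × 680] = 984.7233
r = 160 / 984.7233 ≈ 0.1625

0.1625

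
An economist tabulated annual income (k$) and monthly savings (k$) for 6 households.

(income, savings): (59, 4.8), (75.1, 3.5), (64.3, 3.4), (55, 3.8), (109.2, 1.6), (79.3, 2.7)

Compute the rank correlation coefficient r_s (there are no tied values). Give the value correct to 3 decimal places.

Rank income: 2, 4, 3, 1, 6, 5
Rank savings: 6, 4, 3, 5, 1, 2
d = rank(income) − rank(savings): -4, 0, 0, -4, 5, 3; Σd² = 66
ρ = 1 − 6Σd² / [n(n²−1)] = 1 − 6×66 / (6×35) = 1 − 396/210 ≈ -0.886

-0.886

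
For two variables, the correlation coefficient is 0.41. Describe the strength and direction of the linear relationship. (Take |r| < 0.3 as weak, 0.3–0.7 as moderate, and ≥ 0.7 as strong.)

moderate positive

r = 0.41 > 0 so the relationship is positive.
|r| = 0.41, which falls in the moderate range.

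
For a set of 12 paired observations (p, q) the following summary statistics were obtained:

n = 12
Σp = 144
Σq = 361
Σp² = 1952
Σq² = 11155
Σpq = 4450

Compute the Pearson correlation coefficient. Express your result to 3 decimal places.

r = (nΣpq − ΣpΣq) / √[(nΣp² − (Σp)²)(nΣq² − (Σq)²)]
Numerator: 12×4450 − 144×361 = 1416
Denominator: √[(23424 − 20736)(133860 − 130321)] = √[2688 × 3539] = 3084.2879
r = 1416 / 3084.2879 ≈ 0.459

0.459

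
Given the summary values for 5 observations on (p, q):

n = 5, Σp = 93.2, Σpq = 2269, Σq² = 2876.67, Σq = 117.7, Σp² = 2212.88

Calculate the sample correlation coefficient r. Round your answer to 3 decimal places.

0.334

r = (nΣpq − ΣpΣq) / √[(nΣp² − (Σp)²)(nΣq² − (Σq)²)]
Numerator: 5×2269 − 93.2×117.7 = 375.36
Denominator: √[(11064.4 − 8686.24)(14383.35 − 13853.29)] = √[2378.16 × 530.06] = 1122.7500
r = 375.36 / 1122.7500 ≈ 0.334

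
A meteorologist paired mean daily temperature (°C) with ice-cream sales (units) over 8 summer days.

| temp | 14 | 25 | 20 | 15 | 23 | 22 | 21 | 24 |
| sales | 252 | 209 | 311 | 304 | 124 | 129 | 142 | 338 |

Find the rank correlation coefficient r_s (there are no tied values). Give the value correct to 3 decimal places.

-0.190

Rank temp: 1, 8, 3, 2, 6, 5, 4, 7
Rank sales: 5, 4, 7, 6, 1, 2, 3, 8
d = rank(temp) − rank(sales): -4, 4, -4, -4, 5, 3, 1, -1; Σd² = 100
ρ = 1 − 6Σd² / [n(n²−1)] = 1 − 6×100 / (8×63) = 1 − 600/504 ≈ -0.190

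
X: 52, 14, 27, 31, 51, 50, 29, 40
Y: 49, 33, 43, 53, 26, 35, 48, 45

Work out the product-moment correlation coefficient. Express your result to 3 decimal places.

-0.133

n = 8, ΣX = 294, ΣY = 332, ΣX² = 12132, ΣY² = 14378, ΣXY = 12082
nΣXY − ΣXΣY = 96656 − 97608 = -952
nΣX² − (ΣX)² = 97056 − 86436 = 10620; nΣY² − (ΣY)² = 115024 − 110224 = 4800
r = -952 / √(10620 × 4800) = -952 / 7139.7479 ≈ -0.133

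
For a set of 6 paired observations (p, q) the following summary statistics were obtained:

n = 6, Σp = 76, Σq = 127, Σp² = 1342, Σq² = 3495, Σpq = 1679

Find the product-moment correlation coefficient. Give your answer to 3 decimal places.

r = (nΣpq − ΣpΣq) / √[(nΣp² − (Σp)²)(nΣq² − (Σq)²)]
Numerator: 6×1679 − 76×127 = 422
Denominator: √[(8052 − 5776)(20970 − 16129)] = √[2276 × 4841] = 3319.3548
r = 422 / 3319.3548 ≈ 0.127

0.127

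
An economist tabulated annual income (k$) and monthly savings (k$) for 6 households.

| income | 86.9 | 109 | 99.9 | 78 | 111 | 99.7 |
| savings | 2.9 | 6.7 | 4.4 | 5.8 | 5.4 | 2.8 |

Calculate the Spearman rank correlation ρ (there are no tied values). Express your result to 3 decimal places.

Rank income: 2, 5, 4, 1, 6, 3
Rank savings: 2, 6, 3, 5, 4, 1
d = rank(income) − rank(savings): 0, -1, 1, -4, 2, 2; Σd² = 26
ρ = 1 − 6Σd² / [n(n²−1)] = 1 − 6×26 / (6×35) = 1 − 156/210 ≈ 0.257

0.257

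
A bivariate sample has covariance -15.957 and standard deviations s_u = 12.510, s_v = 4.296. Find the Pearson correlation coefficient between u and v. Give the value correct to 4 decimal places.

-0.2969

r = Cov(u,v) / (s_u · s_v) = -15.957 / (12.510 × 4.296)
  = -15.957 / 53.7430 ≈ -0.2969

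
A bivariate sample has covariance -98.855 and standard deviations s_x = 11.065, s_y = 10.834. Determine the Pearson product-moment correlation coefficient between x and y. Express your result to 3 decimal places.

r = Cov(x,y) / (s_x · s_y) = -98.855 / (11.065 × 10.834)
  = -98.855 / 119.8782 ≈ -0.825

-0.825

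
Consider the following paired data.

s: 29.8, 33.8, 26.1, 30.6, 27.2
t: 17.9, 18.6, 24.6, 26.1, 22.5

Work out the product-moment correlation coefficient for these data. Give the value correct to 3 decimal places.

n = 5, Σs = 147.5, Σt = 109.7, Σs² = 4387.89, Σt² = 2458.99, Σst = 3214.82
nΣst − ΣsΣt = 16074.1 − 16180.75 = -106.65
nΣs² − (Σs)² = 21939.45 − 21756.25 = 183.2; nΣt² − (Σt)² = 12294.95 − 12034.09 = 260.86
r = -106.65 / √(183.2 × 260.86) = -106.65 / 218.6082 ≈ -0.488

-0.488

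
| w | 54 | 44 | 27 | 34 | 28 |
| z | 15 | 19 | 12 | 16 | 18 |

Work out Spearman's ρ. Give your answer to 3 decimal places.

0.300

Rank w: 5, 4, 1, 3, 2
Rank z: 2, 5, 1, 3, 4
d = rank(w) − rank(z): 3, -1, 0, 0, -2; Σd² = 14
ρ = 1 − 6Σd² / [n(n²−1)] = 1 − 6×14 / (5×24) = 1 − 84/120 ≈ 0.300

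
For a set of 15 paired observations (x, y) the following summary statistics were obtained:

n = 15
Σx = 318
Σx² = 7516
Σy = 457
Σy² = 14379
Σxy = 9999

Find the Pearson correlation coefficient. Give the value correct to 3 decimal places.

0.523

r = (nΣxy − ΣxΣy) / √[(nΣx² − (Σx)²)(nΣy² − (Σy)²)]
Numerator: 15×9999 − 318×457 = 4659
Denominator: √[(112740 − 101124)(215685 − 208849)] = √[11616 × 6836] = 8911.0592
r = 4659 / 8911.0592 ≈ 0.523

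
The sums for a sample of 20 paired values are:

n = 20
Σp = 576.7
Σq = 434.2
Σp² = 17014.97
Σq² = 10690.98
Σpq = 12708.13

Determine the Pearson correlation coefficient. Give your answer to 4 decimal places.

r = (nΣpq − ΣpΣq) / √[(nΣp² − (Σp)²)(nΣq² − (Σq)²)]
Numerator: 20×12708.13 − 576.7×434.2 = 3759.46
Denominator: √[(340299.4 − 332582.89)(213819.6 − 188529.64)] = √[7716.51 × 25289.96] = 13969.6181
r = 3759.46 / 13969.6181 ≈ 0.2691

0.2691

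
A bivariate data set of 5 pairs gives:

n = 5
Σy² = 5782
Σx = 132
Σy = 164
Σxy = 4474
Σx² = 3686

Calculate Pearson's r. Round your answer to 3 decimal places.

r = (nΣxy − ΣxΣy) / √[(nΣx² − (Σx)²)(nΣy² − (Σy)²)]
Numerator: 5×4474 − 132×164 = 722
Denominator: √[(18430 − 17424)(28910 − 26896)] = √[1006 × 2014] = 1423.4058
r = 722 / 1423.4058 ≈ 0.507

0.507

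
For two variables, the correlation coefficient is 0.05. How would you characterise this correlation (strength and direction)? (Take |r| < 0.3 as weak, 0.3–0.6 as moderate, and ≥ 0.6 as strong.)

weak positive

r = 0.05 > 0 so the relationship is positive.
|r| = 0.05, which falls in the weak range.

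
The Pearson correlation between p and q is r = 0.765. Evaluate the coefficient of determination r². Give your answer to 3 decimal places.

0.585

r² = (0.765)² = 0.585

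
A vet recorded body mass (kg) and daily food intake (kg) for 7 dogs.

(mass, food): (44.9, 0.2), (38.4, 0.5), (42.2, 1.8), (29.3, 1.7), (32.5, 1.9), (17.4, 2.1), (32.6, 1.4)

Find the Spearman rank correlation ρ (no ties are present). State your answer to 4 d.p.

-0.7143

Rank mass: 7, 5, 6, 2, 3, 1, 4
Rank food: 1, 2, 5, 4, 6, 7, 3
d = rank(mass) − rank(food): 6, 3, 1, -2, -3, -6, 1; Σd² = 96
ρ = 1 − 6Σd² / [n(n²−1)] = 1 − 6×96 / (7×48) = 1 − 576/336 ≈ -0.7143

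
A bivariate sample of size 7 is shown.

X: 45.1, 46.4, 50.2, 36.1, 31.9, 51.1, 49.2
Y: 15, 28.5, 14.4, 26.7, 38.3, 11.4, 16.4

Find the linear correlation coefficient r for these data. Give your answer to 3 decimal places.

n = 7, ΣX = 310, ΣY = 150.7, ΣX² = 14059.68, ΣY² = 3823.31, ΣXY = 6296.84
nΣXY − ΣXΣY = 44077.88 − 46717 = -2639.12
nΣX² − (ΣX)² = 98417.76 − 96100 = 2317.76; nΣY² − (ΣY)² = 26763.17 − 22710.49 = 4052.68
r = -2639.12 / √(2317.76 × 4052.68) = -2639.12 / 3064.8229 ≈ -0.861

-0.861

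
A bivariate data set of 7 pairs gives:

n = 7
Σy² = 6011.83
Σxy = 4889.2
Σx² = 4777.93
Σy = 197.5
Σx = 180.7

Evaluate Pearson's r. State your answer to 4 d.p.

r = (nΣxy − ΣxΣy) / √[(nΣx² − (Σx)²)(nΣy² − (Σy)²)]
Numerator: 7×4889.2 − 180.7×197.5 = -1463.85
Denominator: √[(33445.51 − 32652.49)(42082.81 − 39006.25)] = √[793.02 × 3076.56] = 1561.9775
r = -1463.85 / 1561.9775 ≈ -0.9372

-0.9372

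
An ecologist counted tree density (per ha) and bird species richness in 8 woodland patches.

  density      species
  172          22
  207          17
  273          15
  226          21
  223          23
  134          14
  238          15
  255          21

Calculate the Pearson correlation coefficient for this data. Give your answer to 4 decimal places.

n = 8, Σx = 1728, Σy = 148, Σx² = 387392, Σy² = 2830, Σxy = 32074
nΣxy − ΣxΣy = 256592 − 255744 = 848
nΣx² − (Σx)² = 3099136 − 2985984 = 113152; nΣy² − (Σy)² = 22640 − 21904 = 736
r = 848 / √(113152 × 736) = 848 / 9125.7806 ≈ 0.0929

0.0929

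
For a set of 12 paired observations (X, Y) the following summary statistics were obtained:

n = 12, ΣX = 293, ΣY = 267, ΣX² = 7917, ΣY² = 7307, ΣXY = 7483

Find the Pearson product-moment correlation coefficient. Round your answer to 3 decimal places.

0.944

r = (nΣXY − ΣXΣY) / √[(nΣX² − (ΣX)²)(nΣY² − (ΣY)²)]
Numerator: 12×7483 − 293×267 = 11565
Denominator: √[(95004 − 85849)(87684 − 71289)] = √[9155 × 16395] = 12251.3765
r = 11565 / 12251.3765 ≈ 0.944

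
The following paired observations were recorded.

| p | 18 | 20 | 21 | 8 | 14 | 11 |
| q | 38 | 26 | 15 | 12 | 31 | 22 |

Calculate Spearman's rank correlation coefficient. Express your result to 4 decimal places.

0.2571

Rank p: 4, 5, 6, 1, 3, 2
Rank q: 6, 4, 2, 1, 5, 3
d = rank(p) − rank(q): -2, 1, 4, 0, -2, -1; Σd² = 26
ρ = 1 − 6Σd² / [n(n²−1)] = 1 − 6×26 / (6×35) = 1 − 156/210 ≈ 0.2571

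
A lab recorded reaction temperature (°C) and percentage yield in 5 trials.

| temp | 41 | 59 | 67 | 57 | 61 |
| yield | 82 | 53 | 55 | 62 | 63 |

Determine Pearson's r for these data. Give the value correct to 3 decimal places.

n = 5, Σx = 285, Σy = 315, Σx² = 16621, Σy² = 20371, Σxy = 17551
nΣxy − ΣxΣy = 87755 − 89775 = -2020
nΣx² − (Σx)² = 83105 − 81225 = 1880; nΣy² − (Σy)² = 101855 − 99225 = 2630
r = -2020 / √(1880 × 2630) = -2020 / 2223.6007 ≈ -0.908

-0.908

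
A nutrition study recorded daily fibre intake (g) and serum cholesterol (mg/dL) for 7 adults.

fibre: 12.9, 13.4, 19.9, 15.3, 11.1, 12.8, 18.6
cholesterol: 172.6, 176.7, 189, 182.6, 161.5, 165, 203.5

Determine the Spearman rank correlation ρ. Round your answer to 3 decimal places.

Rank fibre: 3, 4, 7, 5, 1, 2, 6
Rank cholesterol: 3, 4, 6, 5, 1, 2, 7
d = rank(fibre) − rank(cholesterol): 0, 0, 1, 0, 0, 0, -1; Σd² = 2
ρ = 1 − 6Σd² / [n(n²−1)] = 1 − 6×2 / (7×48) = 1 − 12/336 ≈ 0.964

0.964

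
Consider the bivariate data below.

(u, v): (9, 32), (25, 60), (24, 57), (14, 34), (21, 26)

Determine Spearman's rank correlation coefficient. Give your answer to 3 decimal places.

0.700

Rank u: 1, 5, 4, 2, 3
Rank v: 2, 5, 4, 3, 1
d = rank(u) − rank(v): -1, 0, 0, -1, 2; Σd² = 6
ρ = 1 − 6Σd² / [n(n²−1)] = 1 − 6×6 / (5×24) = 1 − 36/120 ≈ 0.700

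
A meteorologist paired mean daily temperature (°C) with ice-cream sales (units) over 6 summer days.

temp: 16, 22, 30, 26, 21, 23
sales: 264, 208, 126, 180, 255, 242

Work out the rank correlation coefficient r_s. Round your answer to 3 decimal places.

-0.943

Rank temp: 1, 3, 6, 5, 2, 4
Rank sales: 6, 3, 1, 2, 5, 4
d = rank(temp) − rank(sales): -5, 0, 5, 3, -3, 0; Σd² = 68
ρ = 1 − 6Σd² / [n(n²−1)] = 1 − 6×68 / (6×35) = 1 − 408/210 ≈ -0.943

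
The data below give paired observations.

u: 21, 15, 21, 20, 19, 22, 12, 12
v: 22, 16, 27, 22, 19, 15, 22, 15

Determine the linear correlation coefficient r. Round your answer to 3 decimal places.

n = 8, Σu = 142, Σv = 158, Σu² = 2640, Σv² = 3248, Σuv = 2844
nΣuv − ΣuΣv = 22752 − 22436 = 316
nΣu² − (Σu)² = 21120 − 20164 = 956; nΣv² − (Σv)² = 25984 − 24964 = 1020
r = 316 / √(956 × 1020) = 316 / 987.4816 ≈ 0.320

0.320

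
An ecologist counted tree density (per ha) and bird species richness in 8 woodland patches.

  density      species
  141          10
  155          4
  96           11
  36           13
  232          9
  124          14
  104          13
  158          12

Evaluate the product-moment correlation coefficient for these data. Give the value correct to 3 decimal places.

n = 8, Σx = 1046, Σy = 86, Σx² = 159398, Σy² = 996, Σxy = 10626
nΣxy − ΣxΣy = 85008 − 89956 = -4948
nΣx² − (Σx)² = 1275184 − 1094116 = 181068; nΣy² − (Σy)² = 7968 − 7396 = 572
r = -4948 / √(181068 × 572) = -4948 / 10176.9787 ≈ -0.486

-0.486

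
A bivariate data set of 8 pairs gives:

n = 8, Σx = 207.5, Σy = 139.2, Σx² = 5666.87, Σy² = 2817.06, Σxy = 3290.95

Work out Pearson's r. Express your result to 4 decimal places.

-0.9527

r = (nΣxy − ΣxΣy) / √[(nΣx² − (Σx)²)(nΣy² − (Σy)²)]
Numerator: 8×3290.95 − 207.5×139.2 = -2556.4
Denominator: √[(45334.96 − 43056.25)(22536.48 − 19376.64)] = √[2278.71 × 3159.84] = 2683.3485
r = -2556.4 / 2683.3485 ≈ -0.9527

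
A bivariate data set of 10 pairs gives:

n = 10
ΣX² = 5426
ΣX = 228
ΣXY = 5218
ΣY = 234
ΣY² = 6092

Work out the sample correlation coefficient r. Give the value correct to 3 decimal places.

-0.313

r = (nΣXY − ΣXΣY) / √[(nΣX² − (ΣX)²)(nΣY² − (ΣY)²)]
Numerator: 10×5218 − 228×234 = -1172
Denominator: √[(54260 − 51984)(60920 − 54756)] = √[2276 × 6164] = 3745.5659
r = -1172 / 3745.5659 ≈ -0.313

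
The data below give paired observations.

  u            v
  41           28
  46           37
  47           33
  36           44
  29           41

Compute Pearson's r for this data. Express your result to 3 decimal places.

n = 5, Σu = 199, Σv = 183, Σu² = 8143, Σv² = 6859, Σuv = 7174
nΣuv − ΣuΣv = 35870 − 36417 = -547
nΣu² − (Σu)² = 40715 − 39601 = 1114; nΣv² − (Σv)² = 34295 − 33489 = 806
r = -547 / √(1114 × 806) = -547 / 947.5674 ≈ -0.577

-0.577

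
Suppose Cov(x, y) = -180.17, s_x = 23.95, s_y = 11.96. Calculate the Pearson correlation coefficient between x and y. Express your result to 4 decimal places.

r = Cov(x,y) / (s_x · s_y) = -180.17 / (23.95 × 11.96)
  = -180.17 / 286.4420 ≈ -0.6290

-0.6290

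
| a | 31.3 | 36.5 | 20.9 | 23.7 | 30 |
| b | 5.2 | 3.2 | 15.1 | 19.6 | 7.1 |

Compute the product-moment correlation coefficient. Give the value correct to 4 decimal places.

n = 5, Σa = 142.4, Σb = 50.2, Σa² = 4210.44, Σb² = 699.86, Σab = 1272.67
nΣab − ΣaΣb = 6363.35 − 7148.48 = -785.13
nΣa² − (Σa)² = 21052.2 − 20277.76 = 774.44; nΣb² − (Σb)² = 3499.3 − 2520.04 = 979.26
r = -785.13 / √(774.44 × 979.26) = -785.13 / 870.8491 ≈ -0.9016

-0.9016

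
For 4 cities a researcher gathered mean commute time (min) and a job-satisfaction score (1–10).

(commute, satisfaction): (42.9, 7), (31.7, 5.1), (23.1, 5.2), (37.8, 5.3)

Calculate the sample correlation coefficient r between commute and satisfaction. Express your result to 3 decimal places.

0.730

n = 4, Σx = 135.5, Σy = 22.6, Σx² = 4807.75, Σy² = 130.14, Σxy = 782.43
nΣxy − ΣxΣy = 3129.72 − 3062.3 = 67.42
nΣx² − (Σx)² = 19231 − 18360.25 = 870.75; nΣy² − (Σy)² = 520.56 − 510.76 = 9.8
r = 67.42 / √(870.75 × 9.8) = 67.42 / 92.3761 ≈ 0.730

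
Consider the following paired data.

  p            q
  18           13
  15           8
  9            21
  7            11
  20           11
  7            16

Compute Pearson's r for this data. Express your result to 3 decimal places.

n = 6, Σp = 76, Σq = 80, Σp² = 1128, Σq² = 1172, Σpq = 952
nΣpq − ΣpΣq = 5712 − 6080 = -368
nΣp² − (Σp)² = 6768 − 5776 = 992; nΣq² − (Σq)² = 7032 − 6400 = 632
r = -368 / √(992 × 632) = -368 / 791.7980 ≈ -0.465

-0.465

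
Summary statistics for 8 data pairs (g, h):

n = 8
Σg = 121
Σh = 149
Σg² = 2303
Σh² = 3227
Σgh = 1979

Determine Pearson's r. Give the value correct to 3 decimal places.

r = (nΣgh − ΣgΣh) / √[(nΣg² − (Σg)²)(nΣh² − (Σh)²)]
Numerator: 8×1979 − 121×149 = -2197
Denominator: √[(18424 − 14641)(25816 − 22201)] = √[3783 × 3615] = 3698.0461
r = -2197 / 3698.0461 ≈ -0.594

-0.594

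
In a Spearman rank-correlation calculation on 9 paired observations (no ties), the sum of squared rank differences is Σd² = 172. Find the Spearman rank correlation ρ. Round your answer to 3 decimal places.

-0.433

ρ = 1 − 6Σd² / [n(n²−1)] = 1 − 6×172 / (9×80)
  = 1 − 1032/720 = 1 − 1.4333 ≈ -0.433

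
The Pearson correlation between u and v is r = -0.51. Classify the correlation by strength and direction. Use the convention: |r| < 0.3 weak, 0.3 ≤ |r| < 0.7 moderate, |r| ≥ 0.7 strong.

moderate negative

r = -0.51 < 0 so the relationship is negative.
|r| = 0.51, which falls in the moderate range.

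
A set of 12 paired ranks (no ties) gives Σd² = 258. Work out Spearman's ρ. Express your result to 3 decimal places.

ρ = 1 − 6Σd² / [n(n²−1)] = 1 − 6×258 / (12×143)
  = 1 − 1548/1716 = 1 − 0.9021 ≈ 0.098

0.098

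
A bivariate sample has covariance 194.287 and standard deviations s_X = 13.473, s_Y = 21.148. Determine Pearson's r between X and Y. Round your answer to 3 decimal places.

0.682

r = Cov(X,Y) / (s_X · s_Y) = 194.287 / (13.473 × 21.148)
  = 194.287 / 284.9270 ≈ 0.682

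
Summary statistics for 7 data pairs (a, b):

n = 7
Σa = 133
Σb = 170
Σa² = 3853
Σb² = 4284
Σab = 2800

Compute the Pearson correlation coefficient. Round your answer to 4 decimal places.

r = (nΣab − ΣaΣb) / √[(nΣa² − (Σa)²)(nΣb² − (Σb)²)]
Numerator: 7×2800 − 133×170 = -3010
Denominator: √[(26971 − 17689)(29988 − 28900)] = √[9282 × 1088] = 3177.8634
r = -3010 / 3177.8634 ≈ -0.9472

-0.9472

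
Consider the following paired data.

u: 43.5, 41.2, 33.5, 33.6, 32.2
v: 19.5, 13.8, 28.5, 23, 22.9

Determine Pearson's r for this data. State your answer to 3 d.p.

-0.733

n = 5, Σu = 184, Σv = 107.7, Σu² = 6877.74, Σv² = 2436.35, Σuv = 3881.74
nΣuv − ΣuΣv = 19408.7 − 19816.8 = -408.1
nΣu² − (Σu)² = 34388.7 − 33856 = 532.7; nΣv² − (Σv)² = 12181.75 − 11599.29 = 582.46
r = -408.1 / √(532.7 × 582.46) = -408.1 / 557.0246 ≈ -0.733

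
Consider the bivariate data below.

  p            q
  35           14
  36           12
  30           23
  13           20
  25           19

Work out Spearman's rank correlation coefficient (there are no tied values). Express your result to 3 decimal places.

Rank p: 4, 5, 3, 1, 2
Rank q: 2, 1, 5, 4, 3
d = rank(p) − rank(q): 2, 4, -2, -3, -1; Σd² = 34
ρ = 1 − 6Σd² / [n(n²−1)] = 1 − 6×34 / (5×24) = 1 − 204/120 ≈ -0.700

-0.700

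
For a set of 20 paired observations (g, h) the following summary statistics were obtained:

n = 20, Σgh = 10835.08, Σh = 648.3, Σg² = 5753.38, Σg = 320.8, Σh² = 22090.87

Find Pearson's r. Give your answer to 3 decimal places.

0.540

r = (nΣgh − ΣgΣh) / √[(nΣg² − (Σg)²)(nΣh² − (Σh)²)]
Numerator: 20×10835.08 − 320.8×648.3 = 8726.96
Denominator: √[(115067.6 − 102912.64)(441817.4 − 420292.89)] = √[12154.96 × 21524.51] = 16174.9670
r = 8726.96 / 16174.9670 ≈ 0.540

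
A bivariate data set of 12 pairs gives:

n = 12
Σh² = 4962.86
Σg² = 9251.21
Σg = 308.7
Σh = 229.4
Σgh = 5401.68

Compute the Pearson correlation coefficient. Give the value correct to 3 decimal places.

-0.574

r = (nΣgh − ΣgΣh) / √[(nΣg² − (Σg)²)(nΣh² − (Σh)²)]
Numerator: 12×5401.68 − 308.7×229.4 = -5995.62
Denominator: √[(111014.52 − 95295.69)(59554.32 − 52624.36)] = √[15718.83 × 6929.96] = 10436.9949
r = -5995.62 / 10436.9949 ≈ -0.574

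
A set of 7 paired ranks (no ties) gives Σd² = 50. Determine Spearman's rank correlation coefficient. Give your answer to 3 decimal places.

0.107

ρ = 1 − 6Σd² / [n(n²−1)] = 1 − 6×50 / (7×48)
  = 1 − 300/336 = 1 − 0.8929 ≈ 0.107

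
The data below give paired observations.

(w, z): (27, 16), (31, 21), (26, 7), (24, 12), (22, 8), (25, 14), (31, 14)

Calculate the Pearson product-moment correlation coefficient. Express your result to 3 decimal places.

n = 7, Σw = 186, Σz = 92, Σw² = 5012, Σz² = 1346, Σwz = 2513
nΣwz − ΣwΣz = 17591 − 17112 = 479
nΣw² − (Σw)² = 35084 − 34596 = 488; nΣz² − (Σz)² = 9422 − 8464 = 958
r = 479 / √(488 × 958) = 479 / 683.7426 ≈ 0.701

0.701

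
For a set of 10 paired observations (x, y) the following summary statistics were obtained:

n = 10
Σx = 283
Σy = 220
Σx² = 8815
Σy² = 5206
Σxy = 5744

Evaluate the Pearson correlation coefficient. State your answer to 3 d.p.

-0.887

r = (nΣxy − ΣxΣy) / √[(nΣx² − (Σx)²)(nΣy² − (Σy)²)]
Numerator: 10×5744 − 283×220 = -4820
Denominator: √[(88150 − 80089)(52060 − 48400)] = √[8061 × 3660] = 5431.6903
r = -4820 / 5431.6903 ≈ -0.887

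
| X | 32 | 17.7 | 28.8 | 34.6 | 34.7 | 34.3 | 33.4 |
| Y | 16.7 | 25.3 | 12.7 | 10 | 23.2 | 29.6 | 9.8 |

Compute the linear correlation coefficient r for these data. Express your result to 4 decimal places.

n = 7, ΣX = 215.5, ΣY = 127.3, ΣX² = 6860.03, ΣY² = 2690.71, ΣXY = 3841.61
nΣXY − ΣXΣY = 26891.27 − 27433.15 = -541.88
nΣX² − (ΣX)² = 48020.21 − 46440.25 = 1579.96; nΣY² − (ΣY)² = 18834.97 − 16205.29 = 2629.68
r = -541.88 / √(1579.96 × 2629.68) = -541.88 / 2038.3300 ≈ -0.2658

-0.2658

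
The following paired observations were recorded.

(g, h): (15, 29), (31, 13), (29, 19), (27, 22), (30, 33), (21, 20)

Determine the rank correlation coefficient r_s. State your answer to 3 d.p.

Rank g: 1, 6, 4, 3, 5, 2
Rank h: 5, 1, 2, 4, 6, 3
d = rank(g) − rank(h): -4, 5, 2, -1, -1, -1; Σd² = 48
ρ = 1 − 6Σd² / [n(n²−1)] = 1 − 6×48 / (6×35) = 1 − 288/210 ≈ -0.371

-0.371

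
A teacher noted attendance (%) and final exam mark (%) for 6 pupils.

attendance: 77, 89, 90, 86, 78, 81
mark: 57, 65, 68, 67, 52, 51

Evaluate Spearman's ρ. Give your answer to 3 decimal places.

0.714

Rank attendance: 1, 5, 6, 4, 2, 3
Rank mark: 3, 4, 6, 5, 2, 1
d = rank(attendance) − rank(mark): -2, 1, 0, -1, 0, 2; Σd² = 10
ρ = 1 − 6Σd² / [n(n²−1)] = 1 − 6×10 / (6×35) = 1 − 60/210 ≈ 0.714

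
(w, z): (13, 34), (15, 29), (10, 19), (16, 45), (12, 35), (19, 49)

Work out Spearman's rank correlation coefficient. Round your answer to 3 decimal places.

0.771

Rank w: 3, 4, 1, 5, 2, 6
Rank z: 3, 2, 1, 5, 4, 6
d = rank(w) − rank(z): 0, 2, 0, 0, -2, 0; Σd² = 8
ρ = 1 − 6Σd² / [n(n²−1)] = 1 − 6×8 / (6×35) = 1 − 48/210 ≈ 0.771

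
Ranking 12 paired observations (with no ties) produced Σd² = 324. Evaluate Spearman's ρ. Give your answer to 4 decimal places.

ρ = 1 − 6Σd² / [n(n²−1)] = 1 − 6×324 / (12×143)
  = 1 − 1944/1716 = 1 − 1.13287 ≈ -0.1329

-0.1329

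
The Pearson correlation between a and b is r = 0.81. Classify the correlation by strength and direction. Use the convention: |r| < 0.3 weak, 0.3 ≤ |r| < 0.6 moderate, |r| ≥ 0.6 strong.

strong positive

r = 0.81 > 0 so the relationship is positive.
|r| = 0.81, which falls in the strong range.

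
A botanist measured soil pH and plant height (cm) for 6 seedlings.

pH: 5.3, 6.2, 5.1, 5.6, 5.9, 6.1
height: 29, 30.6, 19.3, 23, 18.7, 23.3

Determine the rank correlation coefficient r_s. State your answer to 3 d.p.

0.429

Rank pH: 2, 6, 1, 3, 4, 5
Rank height: 5, 6, 2, 3, 1, 4
d = rank(pH) − rank(height): -3, 0, -1, 0, 3, 1; Σd² = 20
ρ = 1 − 6Σd² / [n(n²−1)] = 1 − 6×20 / (6×35) = 1 − 120/210 ≈ 0.429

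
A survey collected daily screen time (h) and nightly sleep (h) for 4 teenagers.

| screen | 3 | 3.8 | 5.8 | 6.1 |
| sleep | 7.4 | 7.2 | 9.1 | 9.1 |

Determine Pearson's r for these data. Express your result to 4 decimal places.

0.9532

n = 4, Σx = 18.7, Σy = 32.8, Σx² = 94.29, Σy² = 272.22, Σxy = 157.85
nΣxy − ΣxΣy = 631.4 − 613.36 = 18.04
nΣx² − (Σx)² = 377.16 − 349.69 = 27.47; nΣy² − (Σy)² = 1088.88 − 1075.84 = 13.04
r = 18.04 / √(27.47 × 13.04) = 18.04 / 18.9264 ≈ 0.9532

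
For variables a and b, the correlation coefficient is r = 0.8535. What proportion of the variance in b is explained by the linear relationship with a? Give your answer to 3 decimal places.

r² = (0.8535)² = 0.728

0.728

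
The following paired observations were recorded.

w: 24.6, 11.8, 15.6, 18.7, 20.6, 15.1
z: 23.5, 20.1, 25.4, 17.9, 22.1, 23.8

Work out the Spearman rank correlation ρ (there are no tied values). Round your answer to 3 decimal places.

Rank w: 6, 1, 3, 4, 5, 2
Rank z: 4, 2, 6, 1, 3, 5
d = rank(w) − rank(z): 2, -1, -3, 3, 2, -3; Σd² = 36
ρ = 1 − 6Σd² / [n(n²−1)] = 1 − 6×36 / (6×35) = 1 − 216/210 ≈ -0.029

-0.029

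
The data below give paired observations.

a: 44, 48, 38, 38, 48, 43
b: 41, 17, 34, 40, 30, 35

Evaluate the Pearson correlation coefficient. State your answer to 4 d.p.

-0.6455

n = 6, Σa = 259, Σb = 197, Σa² = 11281, Σb² = 6851, Σab = 8377
nΣab − ΣaΣb = 50262 − 51023 = -761
nΣa² − (Σa)² = 67686 − 67081 = 605; nΣb² − (Σb)² = 41106 − 38809 = 2297
r = -761 / √(605 × 2297) = -761 / 1178.8490 ≈ -0.6455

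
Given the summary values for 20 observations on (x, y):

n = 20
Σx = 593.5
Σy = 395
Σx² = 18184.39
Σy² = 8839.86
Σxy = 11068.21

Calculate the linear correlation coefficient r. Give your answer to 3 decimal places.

-0.848

r = (nΣxy − ΣxΣy) / √[(nΣx² − (Σx)²)(nΣy² − (Σy)²)]
Numerator: 20×11068.21 − 593.5×395 = -13068.3
Denominator: √[(363687.8 − 352242.25)(176797.2 − 156025)] = √[11445.55 × 20772.2] = 15419.1197
r = -13068.3 / 15419.1197 ≈ -0.848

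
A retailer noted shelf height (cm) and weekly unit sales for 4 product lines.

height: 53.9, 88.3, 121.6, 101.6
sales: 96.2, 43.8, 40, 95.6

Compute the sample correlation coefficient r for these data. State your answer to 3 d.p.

n = 4, Σx = 365.4, Σy = 275.6, Σx² = 35811.22, Σy² = 21912.24, Σxy = 23629.68
nΣxy − ΣxΣy = 94518.72 − 100704.24 = -6185.52
nΣx² − (Σx)² = 143244.88 − 133517.16 = 9727.72; nΣy² − (Σy)² = 87648.96 − 75955.36 = 11693.6
r = -6185.52 / √(9727.72 × 11693.6) = -6185.52 / 10665.4614 ≈ -0.580

-0.580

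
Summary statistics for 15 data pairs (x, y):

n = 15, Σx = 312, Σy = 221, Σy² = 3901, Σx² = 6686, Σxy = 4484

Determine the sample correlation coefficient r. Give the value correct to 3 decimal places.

-0.317

r = (nΣxy − ΣxΣy) / √[(nΣx² − (Σx)²)(nΣy² − (Σy)²)]
Numerator: 15×4484 − 312×221 = -1692
Denominator: √[(100290 − 97344)(58515 − 48841)] = √[2946 × 9674] = 5338.5020
r = -1692 / 5338.5020 ≈ -0.317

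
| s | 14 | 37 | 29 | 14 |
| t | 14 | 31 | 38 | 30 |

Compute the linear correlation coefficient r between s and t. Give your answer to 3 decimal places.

n = 4, Σs = 94, Σt = 113, Σs² = 2602, Σt² = 3501, Σst = 2865
nΣst − ΣsΣt = 11460 − 10622 = 838
nΣs² − (Σs)² = 10408 − 8836 = 1572; nΣt² − (Σt)² = 14004 − 12769 = 1235
r = 838 / √(1572 × 1235) = 838 / 1393.3485 ≈ 0.601

0.601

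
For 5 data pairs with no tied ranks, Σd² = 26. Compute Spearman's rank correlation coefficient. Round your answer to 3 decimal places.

ρ = 1 − 6Σd² / [n(n²−1)] = 1 − 6×26 / (5×24)
  = 1 − 156/120 = 1 − 1.3000 ≈ -0.300

-0.300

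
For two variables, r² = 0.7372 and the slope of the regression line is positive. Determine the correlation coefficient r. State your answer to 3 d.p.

0.859

|r| = √0.7372 = 0.859
The association is positive, so r = 0.859.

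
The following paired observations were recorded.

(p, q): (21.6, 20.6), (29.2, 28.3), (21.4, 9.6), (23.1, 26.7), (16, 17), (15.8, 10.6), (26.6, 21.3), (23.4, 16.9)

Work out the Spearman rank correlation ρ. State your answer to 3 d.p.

0.714

Rank p: 4, 8, 3, 5, 2, 1, 7, 6
Rank q: 5, 8, 1, 7, 4, 2, 6, 3
d = rank(p) − rank(q): -1, 0, 2, -2, -2, -1, 1, 3; Σd² = 24
ρ = 1 − 6Σd² / [n(n²−1)] = 1 − 6×24 / (8×63) = 1 − 144/504 ≈ 0.714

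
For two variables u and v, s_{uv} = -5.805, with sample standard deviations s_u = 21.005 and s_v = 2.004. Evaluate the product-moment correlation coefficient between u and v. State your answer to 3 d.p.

-0.138

r = Cov(u,v) / (s_u · s_v) = -5.805 / (21.005 × 2.004)
  = -5.805 / 42.0940 ≈ -0.138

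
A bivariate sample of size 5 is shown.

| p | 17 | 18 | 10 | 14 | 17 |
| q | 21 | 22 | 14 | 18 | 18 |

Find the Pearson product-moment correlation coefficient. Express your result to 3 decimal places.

0.913

n = 5, Σp = 76, Σq = 93, Σp² = 1198, Σq² = 1769, Σpq = 1451
nΣpq − ΣpΣq = 7255 − 7068 = 187
nΣp² − (Σp)² = 5990 − 5776 = 214; nΣq² − (Σq)² = 8845 − 8649 = 196
r = 187 / √(214 × 196) = 187 / 204.8023 ≈ 0.913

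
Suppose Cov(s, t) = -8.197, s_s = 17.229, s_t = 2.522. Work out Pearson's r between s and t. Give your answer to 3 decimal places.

r = Cov(s,t) / (s_s · s_t) = -8.197 / (17.229 × 2.522)
  = -8.197 / 43.4515 ≈ -0.189

-0.189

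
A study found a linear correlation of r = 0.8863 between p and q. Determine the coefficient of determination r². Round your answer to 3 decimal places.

0.786

r² = (0.8863)² = 0.786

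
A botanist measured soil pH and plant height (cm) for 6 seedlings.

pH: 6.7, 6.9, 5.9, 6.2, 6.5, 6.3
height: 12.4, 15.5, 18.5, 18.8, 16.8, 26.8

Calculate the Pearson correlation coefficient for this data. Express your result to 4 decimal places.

-0.4993

n = 6, Σx = 38.5, Σy = 108.8, Σx² = 247.69, Σy² = 2090.18, Σxy = 693.78
nΣxy − ΣxΣy = 4162.68 − 4188.8 = -26.12
nΣx² − (Σx)² = 1486.14 − 1482.25 = 3.89; nΣy² − (Σy)² = 12541.08 − 11837.44 = 703.64
r = -26.12 / √(3.89 × 703.64) = -26.12 / 52.3179 ≈ -0.4993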